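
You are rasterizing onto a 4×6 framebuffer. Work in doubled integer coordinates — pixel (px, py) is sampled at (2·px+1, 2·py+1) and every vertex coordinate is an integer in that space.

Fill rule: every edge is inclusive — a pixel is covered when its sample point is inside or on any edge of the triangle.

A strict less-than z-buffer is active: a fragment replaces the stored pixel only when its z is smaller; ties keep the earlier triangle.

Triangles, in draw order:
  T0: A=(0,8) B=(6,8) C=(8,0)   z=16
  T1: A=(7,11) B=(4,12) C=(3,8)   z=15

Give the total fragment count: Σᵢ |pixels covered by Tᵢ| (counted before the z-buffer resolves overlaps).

T0:
  2·area = 48  (B↔C swapped to make it positive)
  edge (0, 8)→(8, 0): d=(8,-8) inclusive
  edge (8, 0)→(6, 8): d=(-2,8) inclusive
  edge (6, 8)→(0, 8): d=(-6,0) inclusive
    (3,0)@(7, 1): e=[0,6,42] → X  [on edge]
    (2,1)@(5, 3): e=[0,18,30] → X  [on edge]
    (1,2)@(3, 5): e=[0,30,18] → X  [on edge]
    (3,2)@(7, 5): e=[32,-2,18] → .
    (0,3)@(1, 7): e=[0,42,6] → X  [on edge]
    (3,3)@(7, 7): e=[48,-6,6] → .
    (0,4)@(1, 9): e=[16,38,-6] → .
    (1,4)@(3, 9): e=[32,22,-6] → .
    (2,4)@(5, 9): e=[48,6,-6] → .
  covered (8 px):
    . . . X
    . . X X
    . X X .
    X X X .
    . . . .
    . . . .
T1:
  2·area = 13
  edge (7, 11)→(4, 12): d=(-3,1) inclusive
  edge (4, 12)→(3, 8): d=(-1,-4) inclusive
  edge (3, 8)→(7, 11): d=(4,3) inclusive
    (2,5)@(5, 11): e=[2,5,6] → X
    (3,5)@(7, 11): e=[0,13,0] → X  [on edge]
  covered (2 px):
    . . . .
    . . . .
    . . . .
    . . . .
    . . . .
    . . X X

Answer: 10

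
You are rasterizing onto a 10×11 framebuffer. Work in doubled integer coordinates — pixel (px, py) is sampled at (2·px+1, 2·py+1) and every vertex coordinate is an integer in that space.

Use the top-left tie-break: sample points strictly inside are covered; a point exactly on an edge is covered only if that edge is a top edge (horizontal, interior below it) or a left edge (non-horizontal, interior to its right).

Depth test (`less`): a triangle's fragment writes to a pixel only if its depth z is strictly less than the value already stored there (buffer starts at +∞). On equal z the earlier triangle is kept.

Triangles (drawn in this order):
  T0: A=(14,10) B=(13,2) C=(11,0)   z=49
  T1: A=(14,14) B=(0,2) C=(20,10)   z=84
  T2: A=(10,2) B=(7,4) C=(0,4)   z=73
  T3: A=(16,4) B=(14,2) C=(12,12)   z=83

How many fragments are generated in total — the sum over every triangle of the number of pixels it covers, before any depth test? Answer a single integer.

T0:
  2·area = 14  (B↔C swapped to make it positive)
  edge (14, 10)→(11, 0): d=(-3,-10) top-left  bias=+0
  edge (11, 0)→(13, 2): d=(2,2) right/bottom  bias=-1
  edge (13, 2)→(14, 10): d=(1,8) right/bottom  bias=-1
    (6,1)@(13, 3): e=[11,2,1] → #
    (7,1)@(15, 3): e=[31,-2,-15] → ·
    (6,2)@(13, 5): e=[5,6,3] → #
    (7,2)@(15, 5): e=[25,2,-13] → ·
    (6,3)@(13, 7): e=[-1,10,5] → ·
  covered (2 px):
    · · · · · · · · · ·
    · · · · · · # · · ·
    · · · · · · # · · ·
    · · · · · · · · · ·
    · · · · · · · · · ·
    · · · · · · · · · ·
    · · · · · · · · · ·
    · · · · · · · · · ·
    · · · · · · · · · ·
    · · · · · · · · · ·
    · · · · · · · · · ·
T1:
  2·area = 128
  edge (14, 14)→(0, 2): d=(-14,-12) top-left  bias=+0
  edge (0, 2)→(20, 10): d=(20,8) right/bottom  bias=-1
  edge (20, 10)→(14, 14): d=(-6,4) right/bottom  bias=-1
    (2,2)@(5, 5): e=[18,20,90] → #
    (3,2)@(7, 5): e=[42,4,82] → #
    (4,2)@(9, 5): e=[66,-12,74] → ·
    (2,3)@(5, 7): e=[-10,60,78] → ·
    (3,3)@(7, 7): e=[14,44,70] → #
    (4,3)@(9, 7): e=[38,28,62] → #
    (5,3)@(11, 7): e=[62,12,54] → #
    (6,3)@(13, 7): e=[86,-4,46] → ·
    (3,4)@(7, 9): e=[-14,84,58] → ·
    (4,4)@(9, 9): e=[10,68,50] → #
    (6,4)@(13, 9): e=[58,36,34] → #
    (7,4)@(15, 9): e=[82,20,26] → #
  covered (16 px):
    · · · · · · · · · ·
    · · · · · · · · · ·
    · · # # · · · · · ·
    · · · # # # · · · ·
    · · · · # # # # # ·
    · · · · · # # # # ·
    · · · · · · # # · ·
    · · · · · · · · · ·
    · · · · · · · · · ·
    · · · · · · · · · ·
    · · · · · · · · · ·
T2:
  2·area = 14
  edge (10, 2)→(7, 4): d=(-3,2) right/bottom  bias=-1
  edge (7, 4)→(0, 4): d=(-7,0) right/bottom  bias=-1
  edge (0, 4)→(10, 2): d=(10,-2) top-left  bias=+0
    (7,0)@(15, 1): e=[-7,21,0] → ·  [on edge]
    (2,1)@(5, 3): e=[7,7,0] → #  [on edge]
    (3,1)@(7, 3): e=[3,7,4] → #
    (4,1)@(9, 3): e=[-1,7,8] → ·
    (2,2)@(5, 5): e=[1,-7,20] → ·
    (3,2)@(7, 5): e=[-3,-7,24] → ·
  covered (2 px):
    · · · · · · · · · ·
    · · # # · · · · · ·
    · · · · · · · · · ·
    · · · · · · · · · ·
    · · · · · · · · · ·
    · · · · · · · · · ·
    · · · · · · · · · ·
    · · · · · · · · · ·
    · · · · · · · · · ·
    · · · · · · · · · ·
    · · · · · · · · · ·
T3:
  2·area = 24  (B↔C swapped to make it positive)
  edge (16, 4)→(12, 12): d=(-4,8) right/bottom  bias=-1
  edge (12, 12)→(14, 2): d=(2,-10) top-left  bias=+0
  edge (14, 2)→(16, 4): d=(2,2) right/bottom  bias=-1
    (6,0)@(13, 1): e=[36,-12,0] → ·  [on edge]
    (7,1)@(15, 3): e=[12,12,0] → ·  [on edge]
    (7,2)@(15, 5): e=[4,16,4] → #
    (8,2)@(17, 5): e=[-12,36,0] → ·  [on edge]
    (6,3)@(13, 7): e=[12,0,12] → #  [on edge]
    (7,3)@(15, 7): e=[-4,20,8] → ·
    (9,3)@(19, 7): e=[-36,60,0] → ·  [on edge]
    (6,4)@(13, 9): e=[4,4,16] → #
    (7,4)@(15, 9): e=[-12,24,12] → ·
    (6,5)@(13, 11): e=[-4,8,20] → ·
    (5,8)@(11, 17): e=[-12,0,36] → ·  [on edge]
  covered (3 px):
    · · · · · · · · · ·
    · · · · · · · · · ·
    · · · · · · · # · ·
    · · · · · · # · · ·
    · · · · · · # · · ·
    · · · · · · · · · ·
    · · · · · · · · · ·
    · · · · · · · · · ·
    · · · · · · · · · ·
    · · · · · · · · · ·
    · · · · · · · · · ·

Final: 23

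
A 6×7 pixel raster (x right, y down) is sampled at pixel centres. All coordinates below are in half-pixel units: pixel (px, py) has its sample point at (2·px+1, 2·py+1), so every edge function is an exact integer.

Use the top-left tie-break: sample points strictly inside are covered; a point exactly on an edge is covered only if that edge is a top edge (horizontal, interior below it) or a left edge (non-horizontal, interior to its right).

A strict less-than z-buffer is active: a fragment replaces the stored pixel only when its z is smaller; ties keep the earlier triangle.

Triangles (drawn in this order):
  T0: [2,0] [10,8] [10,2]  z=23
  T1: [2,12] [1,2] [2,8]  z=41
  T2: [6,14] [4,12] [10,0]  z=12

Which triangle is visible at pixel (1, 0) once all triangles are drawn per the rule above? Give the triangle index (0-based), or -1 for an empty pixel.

T0:
  2·area = 48  (B↔C swapped to make it positive)
  edge (2, 0)→(10, 2): d=(8,2) right/bottom  bias=-1
  edge (10, 2)→(10, 8): d=(0,6) right/bottom  bias=-1
  edge (10, 8)→(2, 0): d=(-8,-8) top-left  bias=+0
    (1,0)@(3, 1): e=[6,42,0] → █  [on edge]
    (2,0)@(5, 1): e=[2,30,16] → █
    (3,0)@(7, 1): e=[-2,18,32] → ·
    (1,1)@(3, 3): e=[22,42,-16] → ·
    (2,1)@(5, 3): e=[18,30,0] → █  [on edge]
    (3,1)@(7, 3): e=[14,18,16] → █
    (4,1)@(9, 3): e=[10,6,32] → █
    (5,1)@(11, 3): e=[6,-6,48] → ·
    (2,2)@(5, 5): e=[34,30,-16] → ·
    (3,2)@(7, 5): e=[30,18,0] → █  [on edge]
    (5,2)@(11, 5): e=[22,-6,32] → ·
    (3,3)@(7, 7): e=[46,18,-16] → ·
    (4,3)@(9, 7): e=[42,6,0] → █  [on edge]
    (5,4)@(11, 9): e=[54,-6,0] → ·  [on edge]
  covered (8 px):
    · █ █ · · ·
    · · █ █ █ ·
    · · · █ █ ·
    · · · · █ ·
    · · · · · ·
    · · · · · ·
    · · · · · ·
T1:
  2·area = 4
  edge (2, 12)→(1, 2): d=(-1,-10) top-left  bias=+0
  edge (1, 2)→(2, 8): d=(1,6) right/bottom  bias=-1
  edge (2, 8)→(2, 12): d=(0,4) right/bottom  bias=-1
  covered (0 px):
    · · · · · ·
    · · · · · ·
    · · · · · ·
    · · · · · ·
    · · · · · ·
    · · · · · ·
    · · · · · ·
T2:
  2·area = 36
  edge (6, 14)→(4, 12): d=(-2,-2) top-left  bias=+0
  edge (4, 12)→(10, 0): d=(6,-12) top-left  bias=+0
  edge (10, 0)→(6, 14): d=(-4,14) right/bottom  bias=-1
    (4,1)@(9, 3): e=[28,6,2] → █
    (5,1)@(11, 3): e=[32,30,-26] → ·
    (4,2)@(9, 5): e=[24,18,-6] → ·
    (3,3)@(7, 7): e=[16,6,14] → █
    (4,3)@(9, 7): e=[20,30,-14] → ·
    (0,4)@(1, 9): e=[0,-54,90] → ·  [on edge]
    (3,4)@(7, 9): e=[12,18,6] → █
    (4,4)@(9, 9): e=[16,42,-22] → ·
    (1,5)@(3, 11): e=[0,-18,54] → ·  [on edge]
    (2,5)@(5, 11): e=[4,6,26] → █
    (3,5)@(7, 11): e=[8,30,-2] → ·
    (2,6)@(5, 13): e=[0,18,18] → █  [on edge]
  covered (5 px):
    · · · · · ·
    · · · · █ ·
    · · · · · ·
    · · · █ · ·
    · · · █ · ·
    · · █ · · ·
    · · █ · · ·

Z-buffer (winner per pixel, '.' = empty):
  . 0 0 . . .
  . . 0 0 2 .
  . . . 0 0 .
  . . . 2 0 .
  . . . 2 . .
  . . 2 . . .
  . . 2 . . .

Final: 0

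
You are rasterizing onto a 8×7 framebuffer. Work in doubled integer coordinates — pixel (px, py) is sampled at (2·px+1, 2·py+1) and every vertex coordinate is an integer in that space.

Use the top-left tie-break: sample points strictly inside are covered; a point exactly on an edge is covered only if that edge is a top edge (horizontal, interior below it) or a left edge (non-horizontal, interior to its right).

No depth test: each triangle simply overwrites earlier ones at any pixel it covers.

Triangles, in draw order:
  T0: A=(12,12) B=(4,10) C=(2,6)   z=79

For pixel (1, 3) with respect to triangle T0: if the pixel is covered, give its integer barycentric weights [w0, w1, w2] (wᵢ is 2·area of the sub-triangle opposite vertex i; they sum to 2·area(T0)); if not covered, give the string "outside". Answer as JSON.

T0:
  2·area = 28
  edge (12, 12)→(4, 10): d=(-8,-2) top-left  bias=+0
  edge (4, 10)→(2, 6): d=(-2,-4) top-left  bias=+0
  edge (2, 6)→(12, 12): d=(10,6) right/bottom  bias=-1
    (1,3)@(3, 7): e=[22,2,4] → #
    (2,3)@(5, 7): e=[26,10,-8] → ·
    (1,4)@(3, 9): e=[6,-2,24] → ·
    (2,4)@(5, 9): e=[10,6,12] → #
    (3,4)@(7, 9): e=[14,14,0] → ·  [on edge]
    (2,5)@(5, 11): e=[-6,2,32] → ·
    (4,5)@(9, 11): e=[2,18,8] → #
    (5,5)@(11, 11): e=[6,26,-4] → ·
    (4,6)@(9, 13): e=[-14,14,28] → ·
  covered (3 px):
    · · · · · · · ·
    · · · · · · · ·
    · · · · · · · ·
    · # · · · · · ·
    · · # · · · · ·
    · · · · # · · ·
    · · · · · · · ·

Final: [2,4,22]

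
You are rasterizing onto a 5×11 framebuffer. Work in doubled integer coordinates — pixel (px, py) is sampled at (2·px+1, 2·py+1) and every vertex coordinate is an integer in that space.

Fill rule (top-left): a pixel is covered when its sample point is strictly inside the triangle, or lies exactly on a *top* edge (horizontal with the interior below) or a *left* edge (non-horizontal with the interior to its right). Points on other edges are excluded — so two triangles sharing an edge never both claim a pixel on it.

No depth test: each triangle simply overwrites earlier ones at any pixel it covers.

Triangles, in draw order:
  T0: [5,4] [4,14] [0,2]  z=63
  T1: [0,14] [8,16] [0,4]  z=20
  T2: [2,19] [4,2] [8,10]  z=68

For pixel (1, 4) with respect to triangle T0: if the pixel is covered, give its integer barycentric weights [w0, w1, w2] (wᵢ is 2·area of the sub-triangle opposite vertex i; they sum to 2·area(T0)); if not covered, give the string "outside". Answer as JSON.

T0:
  2·area = 52
  edge (5, 4)→(4, 14): d=(-1,10) right/bottom  bias=-1
  edge (4, 14)→(0, 2): d=(-4,-12) top-left  bias=+0
  edge (0, 2)→(5, 4): d=(5,2) right/bottom  bias=-1
    (0,1)@(1, 3): e=[41,8,3] → #
    (1,1)@(3, 3): e=[21,32,-1] → ·
    (0,2)@(1, 5): e=[39,0,13] → #  [on edge]
    (1,2)@(3, 5): e=[19,24,9] → #
    (2,2)@(5, 5): e=[-1,48,5] → ·
    (0,3)@(1, 7): e=[37,-8,23] → ·
    (1,3)@(3, 7): e=[17,16,19] → #
    (2,3)@(5, 7): e=[-3,40,15] → ·
    (1,4)@(3, 9): e=[15,8,29] → #
    (2,4)@(5, 9): e=[-5,32,25] → ·
    (1,5)@(3, 11): e=[13,0,39] → #  [on edge]
    (2,5)@(5, 11): e=[-7,24,35] → ·
    (2,8)@(5, 17): e=[-13,0,65] → ·  [on edge]
  covered (6 px):
    · · · · ·
    # · · · ·
    # # · · ·
    · # · · ·
    · # · · ·
    · # · · ·
    · · · · ·
    · · · · ·
    · · · · ·
    · · · · ·
    · · · · ·
T1:
  2·area = 80  (B↔C swapped to make it positive)
  edge (0, 14)→(0, 4): d=(0,-10) top-left  bias=+0
  edge (0, 4)→(8, 16): d=(8,12) right/bottom  bias=-1
  edge (8, 16)→(0, 14): d=(-8,-2) top-left  bias=+0
    (0,3)@(1, 7): e=[10,12,58] → #
    (1,3)@(3, 7): e=[30,-12,62] → ·
    (0,4)@(1, 9): e=[10,28,42] → #
    (1,4)@(3, 9): e=[30,4,46] → #
    (2,4)@(5, 9): e=[50,-20,50] → ·
    (0,5)@(1, 11): e=[10,44,26] → #
    (2,5)@(5, 11): e=[50,-4,34] → ·
    (0,6)@(1, 13): e=[10,60,10] → #
    (2,6)@(5, 13): e=[50,12,18] → #
    (3,6)@(7, 13): e=[70,-12,22] → ·
    (0,7)@(1, 15): e=[10,76,-6] → ·
    (1,7)@(3, 15): e=[30,52,-2] → ·
  covered (10 px):
    · · · · ·
    · · · · ·
    · · · · ·
    # · · · ·
    # # · · ·
    # # · · ·
    # # # · ·
    · · # # ·
    · · · · ·
    · · · · ·
    · · · · ·
T2:
  2·area = 84
  edge (2, 19)→(4, 2): d=(2,-17) top-left  bias=+0
  edge (4, 2)→(8, 10): d=(4,8) right/bottom  bias=-1
  edge (8, 10)→(2, 19): d=(-6,9) right/bottom  bias=-1
    (2,2)@(5, 5): e=[23,4,57] → #
    (3,2)@(7, 5): e=[57,-12,39] → ·
    (2,3)@(5, 7): e=[27,12,45] → #
    (3,3)@(7, 7): e=[61,-4,27] → ·
    (2,4)@(5, 9): e=[31,20,33] → #
    (3,4)@(7, 9): e=[65,4,15] → #
    (4,4)@(9, 9): e=[99,-12,-3] → ·
    (1,5)@(3, 11): e=[1,44,39] → #
    (4,5)@(9, 11): e=[103,-4,-15] → ·
    (1,6)@(3, 13): e=[5,52,27] → #
    (3,6)@(7, 13): e=[73,20,-9] → ·
    (1,7)@(3, 15): e=[9,60,15] → #
  covered (11 px):
    · · · · ·
    · · · · ·
    · · # · ·
    · · # · ·
    · · # # ·
    · # # # ·
    · # # · ·
    · # · · ·
    · # · · ·
    · · · · ·
    · · · · ·

Final: [8,29,15]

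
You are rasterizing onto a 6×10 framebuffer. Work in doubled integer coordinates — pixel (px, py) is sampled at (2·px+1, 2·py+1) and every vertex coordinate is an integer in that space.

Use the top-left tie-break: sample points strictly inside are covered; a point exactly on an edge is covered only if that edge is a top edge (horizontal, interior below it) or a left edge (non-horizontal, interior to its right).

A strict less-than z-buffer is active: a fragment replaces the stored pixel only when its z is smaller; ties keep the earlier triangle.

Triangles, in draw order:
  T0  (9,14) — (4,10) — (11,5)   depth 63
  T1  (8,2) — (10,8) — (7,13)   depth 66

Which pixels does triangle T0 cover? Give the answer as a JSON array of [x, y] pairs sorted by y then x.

T0:
  2·area = 53
  edge (9, 14)→(4, 10): d=(-5,-4) top-left  bias=+0
  edge (4, 10)→(11, 5): d=(7,-5) top-left  bias=+0
  edge (11, 5)→(9, 14): d=(-2,9) right/bottom  bias=-1
    (5,2)@(11, 5): e=[53,0,0] → ·  [on edge]
    (4,3)@(9, 7): e=[35,4,14] → █
    (5,3)@(11, 7): e=[43,14,-4] → ·
    (3,4)@(7, 9): e=[17,8,28] → █
    (5,4)@(11, 9): e=[33,28,-8] → ·
    (3,5)@(7, 11): e=[7,22,24] → █
    (5,5)@(11, 11): e=[23,42,-12] → ·
    (3,6)@(7, 13): e=[-3,36,20] → ·
    (4,6)@(9, 13): e=[5,46,2] → █
    (5,6)@(11, 13): e=[13,56,-16] → ·
    (4,7)@(9, 15): e=[-5,60,-2] → ·
  covered (6 px):
    · · · · · ·
    · · · · · ·
    · · · · · ·
    · · · · █ ·
    · · · █ █ ·
    · · · █ █ ·
    · · · · █ ·
    · · · · · ·
    · · · · · ·
    · · · · · ·
T1:
  2·area = 28
  edge (8, 2)→(10, 8): d=(2,6) right/bottom  bias=-1
  edge (10, 8)→(7, 13): d=(-3,5) right/bottom  bias=-1
  edge (7, 13)→(8, 2): d=(1,-11) top-left  bias=+0
    (4,2)@(9, 5): e=[0,14,14] → ·  [on edge]
    (4,3)@(9, 7): e=[4,8,16] → █
    (5,3)@(11, 7): e=[-8,-2,38] → ·
    (4,4)@(9, 9): e=[8,2,18] → █
    (5,4)@(11, 9): e=[-4,-8,40] → ·
    (4,5)@(9, 11): e=[12,-4,20] → ·
    (5,5)@(11, 11): e=[0,-14,42] → ·  [on edge]
    (3,6)@(7, 13): e=[28,0,0] → ·  [on edge]
  covered (2 px):
    · · · · · ·
    · · · · · ·
    · · · · · ·
    · · · · █ ·
    · · · · █ ·
    · · · · · ·
    · · · · · ·
    · · · · · ·
    · · · · · ·
    · · · · · ·

Result: [[4,3],[3,4],[4,4],[3,5],[4,5],[4,6]]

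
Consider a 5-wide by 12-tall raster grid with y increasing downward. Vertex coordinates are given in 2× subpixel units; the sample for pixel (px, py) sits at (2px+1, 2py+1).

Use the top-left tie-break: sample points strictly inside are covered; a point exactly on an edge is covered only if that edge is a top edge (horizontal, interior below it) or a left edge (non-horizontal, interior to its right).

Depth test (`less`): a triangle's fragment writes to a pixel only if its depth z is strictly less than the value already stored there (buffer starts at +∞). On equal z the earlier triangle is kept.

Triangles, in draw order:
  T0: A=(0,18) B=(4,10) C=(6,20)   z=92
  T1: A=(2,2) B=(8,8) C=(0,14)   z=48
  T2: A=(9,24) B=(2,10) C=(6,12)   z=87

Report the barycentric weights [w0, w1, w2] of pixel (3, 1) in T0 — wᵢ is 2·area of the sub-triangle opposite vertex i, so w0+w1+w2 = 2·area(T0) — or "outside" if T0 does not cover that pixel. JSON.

T0:
  2·area = 56
  edge (0, 18)→(4, 10): d=(4,-8) top-left  bias=+0
  edge (4, 10)→(6, 20): d=(2,10) right/bottom  bias=-1
  edge (6, 20)→(0, 18): d=(-6,-2) top-left  bias=+0
    (1,2)@(3, 5): e=[-28,0,84] → .  [on edge]
    (1,6)@(3, 13): e=[4,16,36] → X
    (2,6)@(5, 13): e=[20,-4,40] → .
    (1,7)@(3, 15): e=[12,20,24] → X
    (2,7)@(5, 15): e=[28,0,28] → .  [on edge]
    (0,8)@(1, 17): e=[4,44,8] → X
    (2,8)@(5, 17): e=[36,4,16] → X
    (3,8)@(7, 17): e=[52,-16,20] → .
    (0,9)@(1, 19): e=[12,48,-4] → .
    (1,9)@(3, 19): e=[28,28,0] → X  [on edge]
    (3,9)@(7, 19): e=[60,-12,8] → .
    (1,10)@(3, 21): e=[36,32,-12] → .
    (4,10)@(9, 21): e=[84,-28,0] → .  [on edge]
  covered (7 px):
    . . . . .
    . . . . .
    . . . . .
    . . . . .
    . . . . .
    . . . . .
    . X . . .
    . X . . .
    X X X . .
    . X X . .
    . . . . .
    . . . . .
T1:
  2·area = 84
  edge (2, 2)→(8, 8): d=(6,6) right/bottom  bias=-1
  edge (8, 8)→(0, 14): d=(-8,6) right/bottom  bias=-1
  edge (0, 14)→(2, 2): d=(2,-12) top-left  bias=+0
    (0,0)@(1, 1): e=[0,98,-14] → .  [on edge]
    (1,1)@(3, 3): e=[0,70,14] → .  [on edge]
    (1,2)@(3, 5): e=[12,54,18] → X
    (2,2)@(5, 5): e=[0,42,42] → .  [on edge]
    (1,3)@(3, 7): e=[24,38,22] → X
    (2,3)@(5, 7): e=[12,26,46] → X
    (3,3)@(7, 7): e=[0,14,70] → .  [on edge]
    (0,4)@(1, 9): e=[48,34,2] → X
    (3,4)@(7, 9): e=[12,-2,74] → .
    (4,4)@(9, 9): e=[0,-14,98] → .  [on edge]
    (0,5)@(1, 11): e=[60,18,6] → X
    (2,5)@(5, 11): e=[36,-6,54] → .
  covered (9 px):
    . . . . .
    . . . . .
    . X . . .
    . X X . .
    X X X . .
    X X . . .
    X . . . .
    . . . . .
    . . . . .
    . . . . .
    . . . . .
    . . . . .
T2:
  2·area = 42
  edge (9, 24)→(2, 10): d=(-7,-14) top-left  bias=+0
  edge (2, 10)→(6, 12): d=(4,2) right/bottom  bias=-1
  edge (6, 12)→(9, 24): d=(3,12) right/bottom  bias=-1
    (1,5)@(3, 11): e=[7,2,33] → X
    (2,5)@(5, 11): e=[35,-2,9] → .
    (1,6)@(3, 13): e=[-7,10,39] → .
    (2,6)@(5, 13): e=[21,6,15] → X
    (3,6)@(7, 13): e=[49,2,-9] → .
    (2,7)@(5, 15): e=[7,14,21] → X
    (3,7)@(7, 15): e=[35,10,-3] → .
    (2,8)@(5, 17): e=[-7,22,27] → .
    (3,8)@(7, 17): e=[21,18,3] → X
    (4,8)@(9, 17): e=[49,14,-21] → .
    (3,9)@(7, 19): e=[7,26,9] → X
    (4,9)@(9, 19): e=[35,22,-15] → .
  covered (5 px):
    . . . . .
    . . . . .
    . . . . .
    . . . . .
    . . . . .
    . X . . .
    . . X . .
    . . X . .
    . . . X .
    . . . X .
    . . . . .
    . . . . .

Answer: "outside"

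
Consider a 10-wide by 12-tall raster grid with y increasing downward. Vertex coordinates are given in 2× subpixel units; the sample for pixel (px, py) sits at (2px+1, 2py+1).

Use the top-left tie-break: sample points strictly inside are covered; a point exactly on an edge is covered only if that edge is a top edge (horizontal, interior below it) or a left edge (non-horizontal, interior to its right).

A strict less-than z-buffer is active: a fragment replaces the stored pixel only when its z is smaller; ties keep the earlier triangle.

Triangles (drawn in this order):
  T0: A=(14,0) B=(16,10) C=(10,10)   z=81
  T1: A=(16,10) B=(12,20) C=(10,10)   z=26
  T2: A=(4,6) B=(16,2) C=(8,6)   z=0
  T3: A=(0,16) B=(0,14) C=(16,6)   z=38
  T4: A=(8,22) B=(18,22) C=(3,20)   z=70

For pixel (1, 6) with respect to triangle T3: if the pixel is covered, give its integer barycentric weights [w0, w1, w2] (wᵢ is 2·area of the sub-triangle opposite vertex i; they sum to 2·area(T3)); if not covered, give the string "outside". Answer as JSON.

T0:
  2·area = 60
  edge (14, 0)→(16, 10): d=(2,10) right/bottom  bias=-1
  edge (16, 10)→(10, 10): d=(-6,0) right/bottom  bias=-1
  edge (10, 10)→(14, 0): d=(4,-10) top-left  bias=+0
    (6,1)@(13, 3): e=[16,42,2] → █
    (7,1)@(15, 3): e=[-4,42,22] → ·
    (6,2)@(13, 5): e=[20,30,10] → █
    (7,2)@(15, 5): e=[0,30,30] → ·  [on edge]
    (6,3)@(13, 7): e=[24,18,18] → █
    (7,3)@(15, 7): e=[4,18,38] → █
    (8,3)@(17, 7): e=[-16,18,58] → ·
    (5,4)@(11, 9): e=[48,6,6] → █
    (8,4)@(17, 9): e=[-12,6,66] → ·
    (5,5)@(11, 11): e=[52,-6,14] → ·
    (6,5)@(13, 11): e=[32,-6,34] → ·
    (7,5)@(15, 11): e=[12,-6,54] → ·
    (8,7)@(17, 15): e=[0,-30,90] → ·  [on edge]
  covered (7 px):
    · · · · · · · · · ·
    · · · · · · █ · · ·
    · · · · · · █ · · ·
    · · · · · · █ █ · ·
    · · · · · █ █ █ · ·
    · · · · · · · · · ·
    · · · · · · · · · ·
    · · · · · · · · · ·
    · · · · · · · · · ·
    · · · · · · · · · ·
    · · · · · · · · · ·
    · · · · · · · · · ·
T1:
  2·area = 60
  edge (16, 10)→(12, 20): d=(-4,10) right/bottom  bias=-1
  edge (12, 20)→(10, 10): d=(-2,-10) top-left  bias=+0
  edge (10, 10)→(16, 10): d=(6,0) top-left  bias=+0
    (4,2)@(9, 5): e=[90,0,-30] → ·  [on edge]
    (5,5)@(11, 11): e=[46,8,6] → █
    (6,5)@(13, 11): e=[26,28,6] → █
    (7,5)@(15, 11): e=[6,48,6] → █
    (8,5)@(17, 11): e=[-14,68,6] → ·
    (5,6)@(11, 13): e=[38,4,18] → █
    (7,6)@(15, 13): e=[-2,44,18] → ·
    (5,7)@(11, 15): e=[30,0,30] → █  [on edge]
    (7,7)@(15, 15): e=[-10,40,30] → ·
    (5,8)@(11, 17): e=[22,-4,42] → ·
    (6,8)@(13, 17): e=[2,16,42] → █
    (7,8)@(15, 17): e=[-18,36,42] → ·
  covered (8 px):
    · · · · · · · · · ·
    · · · · · · · · · ·
    · · · · · · · · · ·
    · · · · · · · · · ·
    · · · · · · · · · ·
    · · · · · █ █ █ · ·
    · · · · · █ █ · · ·
    · · · · · █ █ · · ·
    · · · · · · █ · · ·
    · · · · · · · · · ·
    · · · · · · · · · ·
    · · · · · · · · · ·
T2:
  2·area = 16
  edge (4, 6)→(16, 2): d=(12,-4) top-left  bias=+0
  edge (16, 2)→(8, 6): d=(-8,4) right/bottom  bias=-1
  edge (8, 6)→(4, 6): d=(-4,0) right/bottom  bias=-1
    (9,0)@(19, 1): e=[0,-4,20] → ·  [on edge]
    (6,1)@(13, 3): e=[0,4,12] → █  [on edge]
    (7,1)@(15, 3): e=[8,-4,12] → ·
    (3,2)@(7, 5): e=[0,12,4] → █  [on edge]
    (4,2)@(9, 5): e=[8,4,4] → █
    (5,2)@(11, 5): e=[16,-4,4] → ·
    (6,2)@(13, 5): e=[24,-12,4] → ·
    (0,3)@(1, 7): e=[0,20,-4] → ·  [on edge]
    (3,3)@(7, 7): e=[24,-4,-4] → ·
    (4,3)@(9, 7): e=[32,-12,-4] → ·
  covered (3 px):
    · · · · · · · · · ·
    · · · · · · █ · · ·
    · · · █ █ · · · · ·
    · · · · · · · · · ·
    · · · · · · · · · ·
    · · · · · · · · · ·
    · · · · · · · · · ·
    · · · · · · · · · ·
    · · · · · · · · · ·
    · · · · · · · · · ·
    · · · · · · · · · ·
    · · · · · · · · · ·
T3:
  2·area = 32
  edge (0, 16)→(0, 14): d=(0,-2) top-left  bias=+0
  edge (0, 14)→(16, 6): d=(16,-8) top-left  bias=+0
  edge (16, 6)→(0, 16): d=(-16,10) right/bottom  bias=-1
    (5,4)@(11, 9): e=[22,8,2] → █
    (6,4)@(13, 9): e=[26,24,-18] → ·
    (3,5)@(7, 11): e=[14,8,10] → █
    (4,5)@(9, 11): e=[18,24,-10] → ·
    (5,5)@(11, 11): e=[22,40,-30] → ·
    (1,6)@(3, 13): e=[6,8,18] → █
    (2,6)@(5, 13): e=[10,24,-2] → ·
    (3,6)@(7, 13): e=[14,40,-22] → ·
    (0,7)@(1, 15): e=[2,24,6] → █
    (1,7)@(3, 15): e=[6,40,-14] → ·
    (0,8)@(1, 17): e=[2,56,-26] → ·
  covered (4 px):
    · · · · · · · · · ·
    · · · · · · · · · ·
    · · · · · · · · · ·
    · · · · · · · · · ·
    · · · · · █ · · · ·
    · · · █ · · · · · ·
    · █ · · · · · · · ·
    █ · · · · · · · · ·
    · · · · · · · · · ·
    · · · · · · · · · ·
    · · · · · · · · · ·
    · · · · · · · · · ·
T4:
  2·area = 20  (B↔C swapped to make it positive)
  edge (8, 22)→(3, 20): d=(-5,-2) top-left  bias=+0
  edge (3, 20)→(18, 22): d=(15,2) right/bottom  bias=-1
  edge (18, 22)→(8, 22): d=(-10,0) right/bottom  bias=-1
    (3,10)@(7, 21): e=[3,7,10] → █
    (4,10)@(9, 21): e=[7,3,10] → █
    (5,10)@(11, 21): e=[11,-1,10] → ·
    (3,11)@(7, 23): e=[-7,37,-10] → ·
    (4,11)@(9, 23): e=[-3,33,-10] → ·
  covered (2 px):
    · · · · · · · · · ·
    · · · · · · · · · ·
    · · · · · · · · · ·
    · · · · · · · · · ·
    · · · · · · · · · ·
    · · · · · · · · · ·
    · · · · · · · · · ·
    · · · · · · · · · ·
    · · · · · · · · · ·
    · · · · · · · · · ·
    · · · █ █ · · · · ·
    · · · · · · · · · ·

Final: [8,18,6]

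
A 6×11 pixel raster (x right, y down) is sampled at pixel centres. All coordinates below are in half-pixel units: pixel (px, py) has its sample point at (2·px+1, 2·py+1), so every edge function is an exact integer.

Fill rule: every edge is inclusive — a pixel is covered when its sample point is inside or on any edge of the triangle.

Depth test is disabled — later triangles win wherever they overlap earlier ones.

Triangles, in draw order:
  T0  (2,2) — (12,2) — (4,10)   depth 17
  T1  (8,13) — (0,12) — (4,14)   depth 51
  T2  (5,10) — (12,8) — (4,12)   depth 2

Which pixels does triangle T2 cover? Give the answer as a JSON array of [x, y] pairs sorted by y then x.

T0:
  2·area = 80
  edge (2, 2)→(12, 2): d=(10,0) inclusive
  edge (12, 2)→(4, 10): d=(-8,8) inclusive
  edge (4, 10)→(2, 2): d=(-2,-8) inclusive
    (1,1)@(3, 3): e=[10,64,6] → █
    (2,1)@(5, 3): e=[10,48,22] → █
    (3,1)@(7, 3): e=[10,32,38] → █
    (4,1)@(9, 3): e=[10,16,54] → █
    (5,1)@(11, 3): e=[10,0,70] → █  [on edge]
    (1,2)@(3, 5): e=[30,48,2] → █
    (4,2)@(9, 5): e=[30,0,50] → █  [on edge]
    (5,2)@(11, 5): e=[30,-16,66] → ·
    (1,3)@(3, 7): e=[50,32,-2] → ·
    (2,3)@(5, 7): e=[50,16,14] → █
    (3,3)@(7, 7): e=[50,0,30] → █  [on edge]
    (4,3)@(9, 7): e=[50,-16,46] → ·
    (2,4)@(5, 9): e=[70,0,10] → █  [on edge]
    (1,5)@(3, 11): e=[90,0,-10] → ·  [on edge]
    (0,6)@(1, 13): e=[110,0,-30] → ·  [on edge]
  covered (12 px):
    · · · · · ·
    · █ █ █ █ █
    · █ █ █ █ ·
    · · █ █ · ·
    · · █ · · ·
    · · · · · ·
    · · · · · ·
    · · · · · ·
    · · · · · ·
    · · · · · ·
    · · · · · ·
T1:
  2·area = 12  (B↔C swapped to make it positive)
  edge (8, 13)→(4, 14): d=(-4,1) inclusive
  edge (4, 14)→(0, 12): d=(-4,-2) inclusive
  edge (0, 12)→(8, 13): d=(8,1) inclusive
    (1,6)@(3, 13): e=[5,2,5] → █
    (2,6)@(5, 13): e=[3,6,3] → █
    (3,6)@(7, 13): e=[1,10,1] → █
    (4,6)@(9, 13): e=[-1,14,-1] → ·
    (1,7)@(3, 15): e=[-3,-6,21] → ·
    (2,7)@(5, 15): e=[-5,-2,19] → ·
    (3,7)@(7, 15): e=[-7,2,17] → ·
  covered (3 px):
    · · · · · ·
    · · · · · ·
    · · · · · ·
    · · · · · ·
    · · · · · ·
    · · · · · ·
    · █ █ █ · ·
    · · · · · ·
    · · · · · ·
    · · · · · ·
    · · · · · ·
T2:
  2·area = 12
  edge (5, 10)→(12, 8): d=(7,-2) inclusive
  edge (12, 8)→(4, 12): d=(-8,4) inclusive
  edge (4, 12)→(5, 10): d=(1,-2) inclusive
    (4,4)@(9, 9): e=[1,4,7] → █
    (5,4)@(11, 9): e=[5,-4,11] → ·
    (2,5)@(5, 11): e=[7,4,1] → █
    (3,5)@(7, 11): e=[11,-4,5] → ·
    (4,5)@(9, 11): e=[15,-12,9] → ·
    (2,6)@(5, 13): e=[21,-12,3] → ·
  covered (2 px):
    · · · · · ·
    · · · · · ·
    · · · · · ·
    · · · · · ·
    · · · · █ ·
    · · █ · · ·
    · · · · · ·
    · · · · · ·
    · · · · · ·
    · · · · · ·
    · · · · · ·

Answer: [[4,4],[2,5]]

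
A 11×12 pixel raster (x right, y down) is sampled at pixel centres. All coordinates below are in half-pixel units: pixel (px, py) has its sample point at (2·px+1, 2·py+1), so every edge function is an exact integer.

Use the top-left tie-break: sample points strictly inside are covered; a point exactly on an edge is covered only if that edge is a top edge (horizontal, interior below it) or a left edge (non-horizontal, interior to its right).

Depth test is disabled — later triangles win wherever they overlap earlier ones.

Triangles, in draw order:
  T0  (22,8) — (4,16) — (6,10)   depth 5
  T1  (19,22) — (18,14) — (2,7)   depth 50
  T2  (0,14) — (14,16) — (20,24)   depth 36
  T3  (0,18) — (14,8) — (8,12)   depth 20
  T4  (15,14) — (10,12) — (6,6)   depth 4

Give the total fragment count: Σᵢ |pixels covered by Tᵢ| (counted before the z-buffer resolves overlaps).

T0:
  2·area = 92
  edge (22, 8)→(4, 16): d=(-18,8) right/bottom  bias=-1
  edge (4, 16)→(6, 10): d=(2,-6) top-left  bias=+0
  edge (6, 10)→(22, 8): d=(16,-2) top-left  bias=+0
    (4,0)@(9, 1): e=[230,0,-138] → .  [on edge]
    (3,3)@(7, 7): e=[138,0,-46] → .  [on edge]
    (7,4)@(15, 9): e=[38,52,2] → X
    (8,4)@(17, 9): e=[22,64,6] → X
    (9,4)@(19, 9): e=[6,76,10] → X
    (10,4)@(21, 9): e=[-10,88,14] → .
    (3,5)@(7, 11): e=[66,8,18] → X
    (4,5)@(9, 11): e=[50,20,22] → X
    (5,5)@(11, 11): e=[34,32,26] → X
    (6,5)@(13, 11): e=[18,44,30] → X
    (8,5)@(17, 11): e=[-14,68,38] → .
    (9,5)@(19, 11): e=[-30,80,42] → .
    (2,6)@(5, 13): e=[46,0,46] → X  [on edge]
    (1,9)@(3, 19): e=[-46,0,138] → .  [on edge]
  covered (12 px):
    . . . . . . . . . . .
    . . . . . . . . . . .
    . . . . . . . . . . .
    . . . . . . . . . . .
    . . . . . . . X X X .
    . . . X X X X X . . .
    . . X X X . . . . . .
    . . X . . . . . . . .
    . . . . . . . . . . .
    . . . . . . . . . . .
    . . . . . . . . . . .
    . . . . . . . . . . .
T1:
  2·area = 121  (B↔C swapped to make it positive)
  edge (19, 22)→(2, 7): d=(-17,-15) top-left  bias=+0
  edge (2, 7)→(18, 14): d=(16,7) right/bottom  bias=-1
  edge (18, 14)→(19, 22): d=(1,8) right/bottom  bias=-1
    (2,4)@(5, 9): e=[11,11,99] → X
    (3,4)@(7, 9): e=[41,-3,83] → .
    (2,5)@(5, 11): e=[-23,43,101] → .
    (3,5)@(7, 11): e=[7,29,85] → X
    (4,5)@(9, 11): e=[37,15,69] → X
    (5,5)@(11, 11): e=[67,1,53] → X
    (6,5)@(13, 11): e=[97,-13,37] → .
    (3,6)@(7, 13): e=[-27,61,87] → .
    (4,6)@(9, 13): e=[3,47,71] → X
    (6,6)@(13, 13): e=[63,19,39] → X
    (7,6)@(15, 13): e=[93,5,23] → X
    (8,6)@(17, 13): e=[123,-9,7] → .
  covered (14 px):
    . . . . . . . . . . .
    . . . . . . . . . . .
    . . . . . . . . . . .
    . . . . . . . . . . .
    . . X . . . . . . . .
    . . . X X X . . . . .
    . . . . X X X X . . .
    . . . . . . X X X . .
    . . . . . . . X X . .
    . . . . . . . . X . .
    . . . . . . . . . . .
    . . . . . . . . . . .
T2:
  2·area = 100
  edge (0, 14)→(14, 16): d=(14,2) right/bottom  bias=-1
  edge (14, 16)→(20, 24): d=(6,8) right/bottom  bias=-1
  edge (20, 24)→(0, 14): d=(-20,-10) top-left  bias=+0
    (1,7)@(3, 15): e=[8,82,10] → X
    (2,7)@(5, 15): e=[4,66,30] → X
    (3,7)@(7, 15): e=[0,50,50] → .  [on edge]
    (1,8)@(3, 17): e=[36,94,-30] → .
    (2,8)@(5, 17): e=[32,78,-10] → .
    (3,8)@(7, 17): e=[28,62,10] → X
    (4,8)@(9, 17): e=[24,46,30] → X
    (5,8)@(11, 17): e=[20,30,50] → X
    (6,8)@(13, 17): e=[16,14,70] → X
    (7,8)@(15, 17): e=[12,-2,90] → .
    (10,8)@(21, 17): e=[0,-50,150] → .  [on edge]
    (3,9)@(7, 19): e=[56,74,-30] → .
  covered (12 px):
    . . . . . . . . . . .
    . . . . . . . . . . .
    . . . . . . . . . . .
    . . . . . . . . . . .
    . . . . . . . . . . .
    . . . . . . . . . . .
    . . . . . . . . . . .
    . X X . . . . . . . .
    . . . X X X X . . . .
    . . . . . X X X . . .
    . . . . . . . X X . .
    . . . . . . . . . X .
T3:
  2·area = 4  (B↔C swapped to make it positive)
  edge (0, 18)→(8, 12): d=(8,-6) top-left  bias=+0
  edge (8, 12)→(14, 8): d=(6,-4) top-left  bias=+0
  edge (14, 8)→(0, 18): d=(-14,10) right/bottom  bias=-1
    (10,1)@(21, 3): e=[6,-2,0] → .  [on edge]
    (3,6)@(7, 13): e=[2,2,0] → .  [on edge]
  covered (0 px):
    . . . . . . . . . . .
    . . . . . . . . . . .
    . . . . . . . . . . .
    . . . . . . . . . . .
    . . . . . . . . . . .
    . . . . . . . . . . .
    . . . . . . . . . . .
    . . . . . . . . . . .
    . . . . . . . . . . .
    . . . . . . . . . . .
    . . . . . . . . . . .
    . . . . . . . . . . .
T4:
  2·area = 22
  edge (15, 14)→(10, 12): d=(-5,-2) top-left  bias=+0
  edge (10, 12)→(6, 6): d=(-4,-6) top-left  bias=+0
  edge (6, 6)→(15, 14): d=(9,8) right/bottom  bias=-1
    (3,3)@(7, 7): e=[19,2,1] → X
    (4,3)@(9, 7): e=[23,14,-15] → .
    (3,4)@(7, 9): e=[9,-6,19] → .
    (4,4)@(9, 9): e=[13,6,3] → X
    (5,4)@(11, 9): e=[17,18,-13] → .
    (4,5)@(9, 11): e=[3,-2,21] → .
    (5,5)@(11, 11): e=[7,10,5] → X
    (6,5)@(13, 11): e=[11,22,-11] → .
    (5,6)@(11, 13): e=[-3,2,23] → .
    (6,6)@(13, 13): e=[1,14,7] → X
    (7,6)@(15, 13): e=[5,26,-9] → .
    (6,7)@(13, 15): e=[-9,6,25] → .
  covered (4 px):
    . . . . . . . . . . .
    . . . . . . . . . . .
    . . . . . . . . . . .
    . . . X . . . . . . .
    . . . . X . . . . . .
    . . . . . X . . . . .
    . . . . . . X . . . .
    . . . . . . . . . . .
    . . . . . . . . . . .
    . . . . . . . . . . .
    . . . . . . . . . . .
    . . . . . . . . . . .

Result: 42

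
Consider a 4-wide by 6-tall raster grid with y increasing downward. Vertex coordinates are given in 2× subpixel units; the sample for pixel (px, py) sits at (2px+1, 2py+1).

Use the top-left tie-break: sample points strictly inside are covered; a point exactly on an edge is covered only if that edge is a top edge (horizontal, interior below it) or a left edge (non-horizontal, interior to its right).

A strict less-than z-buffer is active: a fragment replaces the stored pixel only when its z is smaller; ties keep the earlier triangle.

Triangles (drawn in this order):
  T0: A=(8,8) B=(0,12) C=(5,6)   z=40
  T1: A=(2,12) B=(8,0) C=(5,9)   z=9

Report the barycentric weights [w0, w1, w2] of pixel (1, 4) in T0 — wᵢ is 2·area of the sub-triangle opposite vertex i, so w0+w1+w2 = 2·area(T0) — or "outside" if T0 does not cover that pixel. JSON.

T0:
  2·area = 28
  edge (8, 8)→(0, 12): d=(-8,4) right/bottom  bias=-1
  edge (0, 12)→(5, 6): d=(5,-6) top-left  bias=+0
  edge (5, 6)→(8, 8): d=(3,2) right/bottom  bias=-1
    (2,3)@(5, 7): e=[20,5,3] → X
    (3,3)@(7, 7): e=[12,17,-1] → .
    (1,4)@(3, 9): e=[12,3,13] → X
    (3,4)@(7, 9): e=[-4,27,5] → .
    (0,5)@(1, 11): e=[4,1,23] → X
    (1,5)@(3, 11): e=[-4,13,19] → .
    (2,5)@(5, 11): e=[-12,25,15] → .
  covered (4 px):
    . . . .
    . . . .
    . . . .
    . . X .
    . X X .
    X . . .
T1:
  2·area = 18
  edge (2, 12)→(8, 0): d=(6,-12) top-left  bias=+0
  edge (8, 0)→(5, 9): d=(-3,9) right/bottom  bias=-1
  edge (5, 9)→(2, 12): d=(-3,3) right/bottom  bias=-1
    (3,1)@(7, 3): e=[6,0,12] → .  [on edge]
    (2,3)@(5, 7): e=[6,6,6] → X
    (3,3)@(7, 7): e=[30,-12,0] → .  [on edge]
    (2,4)@(5, 9): e=[18,0,0] → .  [on edge]
    (1,5)@(3, 11): e=[6,12,0] → .  [on edge]
  covered (1 px):
    . . . .
    . . . .
    . . . .
    . . X .
    . . . .
    . . . .

Answer: [3,13,12]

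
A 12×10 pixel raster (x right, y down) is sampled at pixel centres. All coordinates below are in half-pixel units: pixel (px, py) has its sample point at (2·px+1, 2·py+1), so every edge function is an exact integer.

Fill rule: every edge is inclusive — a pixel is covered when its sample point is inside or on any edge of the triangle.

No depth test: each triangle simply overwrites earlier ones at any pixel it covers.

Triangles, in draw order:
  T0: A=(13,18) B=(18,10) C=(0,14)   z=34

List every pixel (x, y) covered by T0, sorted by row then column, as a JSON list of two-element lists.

T0:
  2·area = 124  (B↔C swapped to make it positive)
  edge (13, 18)→(0, 14): d=(-13,-4) inclusive
  edge (0, 14)→(18, 10): d=(18,-4) inclusive
  edge (18, 10)→(13, 18): d=(-5,8) inclusive
    (7,5)@(15, 11): e=[99,6,19] → █
    (8,5)@(17, 11): e=[107,14,3] → █
    (9,5)@(19, 11): e=[115,22,-13] → ·
    (2,6)@(5, 13): e=[33,2,89] → █
    (3,6)@(7, 13): e=[41,10,73] → █
    (4,6)@(9, 13): e=[49,18,57] → █
    (5,6)@(11, 13): e=[57,26,41] → █
    (6,6)@(13, 13): e=[65,34,25] → █
    (8,6)@(17, 13): e=[81,50,-7] → ·
    (2,7)@(5, 15): e=[7,38,79] → █
    (7,7)@(15, 15): e=[47,78,-1] → ·
    (2,8)@(5, 17): e=[-19,74,69] → ·
  covered (15 px):
    · · · · · · · · · · · ·
    · · · · · · · · · · · ·
    · · · · · · · · · · · ·
    · · · · · · · · · · · ·
    · · · · · · · · · · · ·
    · · · · · · · █ █ · · ·
    · · █ █ █ █ █ █ · · · ·
    · · █ █ █ █ █ · · · · ·
    · · · · · █ █ · · · · ·
    · · · · · · · · · · · ·

Result: [[7,5],[8,5],[2,6],[3,6],[4,6],[5,6],[6,6],[7,6],[2,7],[3,7],[4,7],[5,7],[6,7],[5,8],[6,8]]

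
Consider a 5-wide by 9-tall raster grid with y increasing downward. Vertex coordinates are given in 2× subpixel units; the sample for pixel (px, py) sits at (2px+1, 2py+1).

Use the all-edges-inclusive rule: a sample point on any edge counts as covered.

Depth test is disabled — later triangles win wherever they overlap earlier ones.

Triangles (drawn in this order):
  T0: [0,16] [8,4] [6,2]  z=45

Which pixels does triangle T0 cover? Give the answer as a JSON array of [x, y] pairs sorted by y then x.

T0:
  2·area = 40  (B↔C swapped to make it positive)
  edge (0, 16)→(6, 2): d=(6,-14) inclusive
  edge (6, 2)→(8, 4): d=(2,2) inclusive
  edge (8, 4)→(0, 16): d=(-8,12) inclusive
    (2,0)@(5, 1): e=[-20,0,60] → ·  [on edge]
    (3,1)@(7, 3): e=[20,0,20] → #  [on edge]
    (4,1)@(9, 3): e=[48,-4,-4] → ·
    (2,2)@(5, 5): e=[4,8,28] → #
    (4,2)@(9, 5): e=[60,0,-20] → ·  [on edge]
    (2,3)@(5, 7): e=[16,12,12] → #
    (3,3)@(7, 7): e=[44,8,-12] → ·
    (1,4)@(3, 9): e=[0,20,20] → #  [on edge]
    (2,4)@(5, 9): e=[28,16,-4] → ·
    (1,5)@(3, 11): e=[12,24,4] → #
    (2,5)@(5, 11): e=[40,20,-20] → ·
    (1,6)@(3, 13): e=[24,28,-12] → ·
  covered (6 px):
    · · · · ·
    · · · # ·
    · · # # ·
    · · # · ·
    · # · · ·
    · # · · ·
    · · · · ·
    · · · · ·
    · · · · ·

Answer: [[3,1],[2,2],[3,2],[2,3],[1,4],[1,5]]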